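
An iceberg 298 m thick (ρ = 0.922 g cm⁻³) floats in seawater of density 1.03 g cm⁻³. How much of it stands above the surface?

31.2 m

Floating equilibrium: submerged depth d = t ρ_obj/ρ_fluid = 298 m × 0.922/1.03 = 266.8 m.
Freeboard = t − d = 298 m − 266.8 m = 31.2 m.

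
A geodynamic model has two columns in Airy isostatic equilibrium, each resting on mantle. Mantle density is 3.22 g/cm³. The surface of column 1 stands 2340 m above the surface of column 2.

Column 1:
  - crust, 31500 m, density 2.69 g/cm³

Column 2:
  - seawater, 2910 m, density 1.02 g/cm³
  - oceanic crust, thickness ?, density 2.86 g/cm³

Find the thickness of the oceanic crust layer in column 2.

Take the compensation level at the base of the deeper column (depth z_c below the surface of column 1) and equate Σ ρ_i t_i down to z_c; mantle fills any gap and the z_c terms cancel.
Column 1: 31500×2.69 + (z_c − 31500)×3.22
Column 2: 2340×0 + 2910×1.02 + x×2.86 + (z_c − 2340 − 2910 − x)×3.22
The z_c×3.22 term appears on both sides and cancels. Collect the known terms of each column as K = Σ(ρt)_known − 3.22 × (depth of known layers): K_1 = 84735 − 3.22×31500 = −16695; K_2 = 2968.2 − 3.22×(2340 + 2910) = −13936.8.
Balance: K_1 = K_2 − x×(3.22 − 2.86), so x = (K_2 − K_1)/(3.22 − 2.86) = 2758.2/0.36 = 7660 m.

7660 m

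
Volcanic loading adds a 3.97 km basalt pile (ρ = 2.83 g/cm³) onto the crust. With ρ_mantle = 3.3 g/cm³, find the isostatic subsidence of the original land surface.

Subaerial loading: s = t ρ_load / ρ_m.
s = 3.97 km × 2.83/3.3 = 3.4 km.

3.4 km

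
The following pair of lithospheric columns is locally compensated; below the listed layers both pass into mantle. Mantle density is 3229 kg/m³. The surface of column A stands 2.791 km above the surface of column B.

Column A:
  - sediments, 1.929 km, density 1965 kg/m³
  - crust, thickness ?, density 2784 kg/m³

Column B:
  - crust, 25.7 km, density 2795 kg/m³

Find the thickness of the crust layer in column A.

Take the compensation level at the base of the deeper column (depth z_c below the surface of column A) and equate Σ ρ_i t_i down to z_c; mantle fills any gap and the z_c terms cancel.
Column A: 1.929×1965 + x×2784 + (z_c − 1.929 − x)×3229
Column B: 2.791×0 + 25.7×2795 + (z_c − 2.791 − 25.7)×3229
The z_c×3229 term appears on both sides and cancels. Collect the known terms of each column as K = Σ(ρt)_known − 3229 × (depth of known layers): K_A = 3790.485 − 3229×1.929 = −2438.256; K_B = 71831.5 − 3229×(2.791 + 25.7) = −20165.939.
Balance: K_A − x×(3229 − 2784) = K_B, so x = (K_A − K_B)/(3229 − 2784) = 17727.7/445 = 39.8 km.

39.8 km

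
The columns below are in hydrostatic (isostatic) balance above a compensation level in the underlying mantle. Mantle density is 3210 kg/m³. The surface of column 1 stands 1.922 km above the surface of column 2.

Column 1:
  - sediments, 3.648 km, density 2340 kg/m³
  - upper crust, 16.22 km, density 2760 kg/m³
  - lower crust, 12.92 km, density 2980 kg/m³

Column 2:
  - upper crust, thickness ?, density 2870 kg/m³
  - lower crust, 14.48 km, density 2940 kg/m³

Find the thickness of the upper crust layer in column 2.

9.9 km

Take the compensation level at the base of the deeper column (depth z_c below the surface of column 1) and equate Σ ρ_i t_i down to z_c; mantle fills any gap and the z_c terms cancel.
Column 1: 3.648×2340 + 16.22×2760 + 12.92×2980 + (z_c − 32.788)×3210
Column 2: 1.922×0 + x×2870 + 14.48×2940 + (z_c − 1.922 − 14.48 − x)×3210
The z_c×3210 term appears on both sides and cancels. Collect the known terms of each column as K = Σ(ρt)_known − 3210 × (depth of known layers): K_1 = 91805.12 − 3210×32.788 = −13444.36; K_2 = 42571.2 − 3210×(1.922 + 14.48) = −10079.22.
Balance: K_1 = K_2 − x×(3210 − 2870), so x = (K_2 − K_1)/(3210 − 2870) = 3365.14/340 = 9.9 km.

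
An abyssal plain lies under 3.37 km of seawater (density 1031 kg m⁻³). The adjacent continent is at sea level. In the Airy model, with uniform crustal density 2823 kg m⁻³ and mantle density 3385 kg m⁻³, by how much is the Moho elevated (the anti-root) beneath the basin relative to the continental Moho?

10.7 km

Balancing pressure at the compensation depth: replacing crust with seawater at the top is compensated by replacing crust with mantle at the base: d (ρ_c − ρ_w) = a (ρ_m − ρ_c).
a = d (ρ_c − ρ_w)/(ρ_m − ρ_c) = 3.37 km × 1792/562 = 10.7 km.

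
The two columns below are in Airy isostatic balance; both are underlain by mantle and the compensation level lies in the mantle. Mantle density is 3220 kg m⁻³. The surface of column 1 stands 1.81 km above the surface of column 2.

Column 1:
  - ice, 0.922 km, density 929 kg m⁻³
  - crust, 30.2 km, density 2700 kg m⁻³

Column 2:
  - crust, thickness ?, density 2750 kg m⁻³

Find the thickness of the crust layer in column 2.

Take the compensation level at the base of the deeper column (depth z_c below the surface of column 1) and equate Σ ρ_i t_i down to z_c; mantle fills any gap and the z_c terms cancel.
Column 1: 0.922×929 + 30.2×2700 + (z_c − 31.122)×3220
Column 2: 1.81×0 + x×2750 + (z_c − 1.81 − 0 − x)×3220
The z_c×3220 term appears on both sides and cancels. Collect the known terms of each column as K = Σ(ρt)_known − 3220 × (depth of known layers): K_1 = 82396.538 − 3220×31.122 = −17816.302; K_2 = 0 − 3220×(1.81 + 0) = −5828.2.
Balance: K_1 = K_2 − x×(3220 − 2750), so x = (K_2 − K_1)/(3220 − 2750) = 11988.1/470 = 25.5 km.

25.5 km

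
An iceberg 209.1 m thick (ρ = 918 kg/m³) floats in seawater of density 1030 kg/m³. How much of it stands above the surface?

22.7 m

Floating equilibrium: submerged depth d = t ρ_obj/ρ_fluid = 209.1 m × 918/1030 = 186.4 m.
Freeboard = t − d = 209.1 m − 186.4 m = 22.7 m.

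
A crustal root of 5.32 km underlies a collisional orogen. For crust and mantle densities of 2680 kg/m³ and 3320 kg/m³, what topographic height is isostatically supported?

1.27 km

Balancing pressure at the compensation depth: ρ_c h = (ρ_m − ρ_c) r.
h = r (ρ_m − ρ_c) / ρ_c = 5.32 km × (3320 − 2680) / 2680 = 1.27 km.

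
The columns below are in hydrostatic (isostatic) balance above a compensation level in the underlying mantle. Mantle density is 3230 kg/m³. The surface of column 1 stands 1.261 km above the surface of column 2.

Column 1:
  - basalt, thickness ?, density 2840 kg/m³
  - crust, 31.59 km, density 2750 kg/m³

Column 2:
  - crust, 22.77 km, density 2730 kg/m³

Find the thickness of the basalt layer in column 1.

Take the compensation level at the base of the deeper column (depth z_c below the surface of column 1) and equate Σ ρ_i t_i down to z_c; mantle fills any gap and the z_c terms cancel.
Column 1: x×2840 + 31.59×2750 + (z_c − 31.59 − x)×3230
Column 2: 1.261×0 + 22.77×2730 + (z_c − 1.261 − 22.77)×3230
The z_c×3230 term appears on both sides and cancels. Collect the known terms of each column as K = Σ(ρt)_known − 3230 × (depth of known layers): K_1 = 86872.5 − 3230×31.59 = −15163.2; K_2 = 62162.1 − 3230×(1.261 + 22.77) = −15458.03.
Balance: K_1 − x×(3230 − 2840) = K_2, so x = (K_1 − K_2)/(3230 − 2840) = 294.83/390 = 0.756 km.

0.756 km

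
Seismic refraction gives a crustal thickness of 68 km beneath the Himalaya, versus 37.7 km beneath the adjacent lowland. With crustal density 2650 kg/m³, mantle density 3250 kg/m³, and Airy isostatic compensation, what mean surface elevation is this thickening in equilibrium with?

Excess crust Δ = 68 km − 37.7 km = 30.3 km, split between elevation h and root r with h + r = Δ.
Airy balance ρ_c h = (ρ_m − ρ_c) r gives r = h ρ_c/(ρ_m − ρ_c), so h (1 + ρ_c/(ρ_m − ρ_c)) = Δ, i.e. h = Δ (ρ_m − ρ_c)/ρ_m.
h = 30.3 km × 600/3250 = 5.59 km.

5.59 km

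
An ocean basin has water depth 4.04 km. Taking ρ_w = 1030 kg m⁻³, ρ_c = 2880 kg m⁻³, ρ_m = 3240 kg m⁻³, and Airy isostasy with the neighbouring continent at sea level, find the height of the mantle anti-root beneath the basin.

Equating mass per unit area of the two columns: replacing crust with seawater at the top is compensated by replacing crust with mantle at the base: d (ρ_c − ρ_w) = a (ρ_m − ρ_c).
a = d (ρ_c − ρ_w)/(ρ_m − ρ_c) = 4.04 km × 1850/360 = 20.8 km.

20.8 km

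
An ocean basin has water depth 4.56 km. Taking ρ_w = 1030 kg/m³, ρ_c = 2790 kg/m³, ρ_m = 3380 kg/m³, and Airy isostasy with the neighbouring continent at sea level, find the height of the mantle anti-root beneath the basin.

Isostatic balance requires: replacing crust with seawater at the top is compensated by replacing crust with mantle at the base: d (ρ_c − ρ_w) = a (ρ_m − ρ_c).
a = d (ρ_c − ρ_w)/(ρ_m − ρ_c) = 4.56 km × 1760/590 = 13.6 km.

13.6 km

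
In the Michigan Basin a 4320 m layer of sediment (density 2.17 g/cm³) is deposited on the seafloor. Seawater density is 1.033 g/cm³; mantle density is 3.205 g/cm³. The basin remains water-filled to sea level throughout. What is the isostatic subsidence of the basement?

2260 m

Submarine loading: the sediment displaces seawater, and the subsidence is in turn flooded, so s (ρ_m − ρ_w) = t (ρ_sed − ρ_w).
s = 4320 m × (2.17 − 1.033) / (3.205 − 1.033) = 2260 m.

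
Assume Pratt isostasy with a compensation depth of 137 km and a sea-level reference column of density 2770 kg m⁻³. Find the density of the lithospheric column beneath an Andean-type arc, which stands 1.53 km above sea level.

2740 kg m⁻³

Pratt balance: ρ_ref D = ρ (D + h).
ρ = ρ_ref D/(D + h) = 2770 × 137 km/(137 km + 1.53 km) = 2740 kg m⁻³.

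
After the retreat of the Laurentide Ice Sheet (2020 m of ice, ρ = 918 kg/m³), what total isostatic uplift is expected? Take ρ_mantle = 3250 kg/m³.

571 m

Removing the load lets mantle flow back in; uplift u satisfies ρ_ice t = ρ_m u.
u = t ρ_ice/ρ_m = 2020 m × 918/3250 = 571 m.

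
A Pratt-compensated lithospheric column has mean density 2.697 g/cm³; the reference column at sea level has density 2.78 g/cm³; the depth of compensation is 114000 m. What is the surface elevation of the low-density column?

3510 m

ρ_ref D = ρ (D + h) → h = D (ρ_ref − ρ)/ρ.
h = 114000 m × (2.78 − 2.697)/2.697 = 3510 m.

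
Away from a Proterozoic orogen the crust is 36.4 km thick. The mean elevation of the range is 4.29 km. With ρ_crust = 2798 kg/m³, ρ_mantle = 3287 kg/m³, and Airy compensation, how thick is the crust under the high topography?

65.2 km

Root depth r = h ρ_c / (ρ_m − ρ_c) = 4.29 km × 2798 / 489 = 24.55 km.
Total thickness = T + h + r = 36.4 km + 4.29 km + 24.55 km = 65.2 km.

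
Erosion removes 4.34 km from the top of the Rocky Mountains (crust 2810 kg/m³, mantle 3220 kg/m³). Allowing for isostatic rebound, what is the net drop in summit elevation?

Rebound u = e ρ_c/ρ_m = 4.34 km × 2810/3220 = 3.787 km.
Net surface drop = e − u = 4.34 km − 3.787 km = e (ρ_m − ρ_c)/ρ_m = 0.553 km.

0.553 km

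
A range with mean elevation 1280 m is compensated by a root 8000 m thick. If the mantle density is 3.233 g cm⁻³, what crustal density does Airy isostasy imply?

2.79 g cm⁻³

ρ_c h = (ρ_m − ρ_c) r → ρ_c (h + r) = ρ_m r → ρ_c = ρ_m r / (h + r).
ρ_c = 3.233 × 8000 m / (1280 m + 8000 m) = 2.79 g cm⁻³.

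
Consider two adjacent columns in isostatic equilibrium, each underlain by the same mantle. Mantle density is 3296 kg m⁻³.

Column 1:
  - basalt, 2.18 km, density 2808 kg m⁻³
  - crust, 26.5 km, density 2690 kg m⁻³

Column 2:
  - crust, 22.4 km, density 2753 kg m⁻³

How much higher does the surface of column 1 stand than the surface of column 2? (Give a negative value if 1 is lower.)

For any compensation level in the mantle, the mantle terms cancel and isostasy reduces to e = (Σt_1 − Σt_2) − (Σ(ρt)_1 − Σ(ρt)_2) / ρ_m.
Σt_1 = 28.68 km; Σt_2 = 22.4 km; Σ(ρt)_1 = 77406.44; Σ(ρt)_2 = 61667.2 (in km·kg m⁻³).
e = (28.68 − 22.4) − (77406.44 − 61667.2) / 3296 = 1.5 km.

1.5 km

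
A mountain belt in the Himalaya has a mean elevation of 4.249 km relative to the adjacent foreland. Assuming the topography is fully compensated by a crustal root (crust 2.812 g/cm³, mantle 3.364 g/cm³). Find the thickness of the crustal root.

In Airy isostatic equilibrium: the weight of the topography is balanced by the buoyancy of the root, ρ_c h = (ρ_m − ρ_c) r.
r = h · ρ_c / (ρ_m − ρ_c) = 4.249 km × 2.812 / (3.364 − 2.812) = 21.6 km.

21.6 km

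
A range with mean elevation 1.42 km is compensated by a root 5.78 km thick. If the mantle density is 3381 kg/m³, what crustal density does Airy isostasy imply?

ρ_c h = (ρ_m − ρ_c) r → ρ_c (h + r) = ρ_m r → ρ_c = ρ_m r / (h + r).
ρ_c = 3381 × 5.78 km / (1.42 km + 5.78 km) = 2710 kg/m³.

2710 kg/m³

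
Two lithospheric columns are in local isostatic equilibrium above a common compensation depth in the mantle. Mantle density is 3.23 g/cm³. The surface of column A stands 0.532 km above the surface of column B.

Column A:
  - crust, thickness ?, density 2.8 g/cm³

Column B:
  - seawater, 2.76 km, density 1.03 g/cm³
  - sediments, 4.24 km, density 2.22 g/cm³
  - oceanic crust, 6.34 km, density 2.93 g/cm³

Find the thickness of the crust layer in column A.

32.5 km

Take the compensation level at the base of the deeper column (depth z_c below the surface of column A) and equate Σ ρ_i t_i down to z_c; mantle fills any gap and the z_c terms cancel.
Column A: x×2.8 + (z_c − 0 − x)×3.23
Column B: 0.532×0 + 2.76×1.03 + 4.24×2.22 + 6.34×2.93 + (z_c − 0.532 − 13.34)×3.23
The z_c×3.23 term appears on both sides and cancels. Collect the known terms of each column as K = Σ(ρt)_known − 3.23 × (depth of known layers): K_A = 0 − 3.23×0 = 0; K_B = 30.8318 − 3.23×(0.532 + 13.34) = −13.97476.
Balance: K_A − x×(3.23 − 2.8) = K_B, so x = (K_A − K_B)/(3.23 − 2.8) = 13.9748/0.43 = 32.5 km.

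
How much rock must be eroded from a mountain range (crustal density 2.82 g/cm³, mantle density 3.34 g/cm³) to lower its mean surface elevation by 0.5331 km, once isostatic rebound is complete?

Net drop Δ = e − u = e − e ρ_c/ρ_m = e (ρ_m − ρ_c)/ρ_m.
e = Δ ρ_m/(ρ_m − ρ_c) = 0.5331 km × 3.34/0.52 = 3.42 km.

3.42 km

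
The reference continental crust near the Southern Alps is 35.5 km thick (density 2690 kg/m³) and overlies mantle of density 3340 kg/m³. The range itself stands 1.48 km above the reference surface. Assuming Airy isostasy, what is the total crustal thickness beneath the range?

43.1 km

Root depth r = h ρ_c / (ρ_m − ρ_c) = 1.48 km × 2690 / 650 = 6.125 km.
Total thickness = T + h + r = 35.5 km + 1.48 km + 6.125 km = 43.1 km.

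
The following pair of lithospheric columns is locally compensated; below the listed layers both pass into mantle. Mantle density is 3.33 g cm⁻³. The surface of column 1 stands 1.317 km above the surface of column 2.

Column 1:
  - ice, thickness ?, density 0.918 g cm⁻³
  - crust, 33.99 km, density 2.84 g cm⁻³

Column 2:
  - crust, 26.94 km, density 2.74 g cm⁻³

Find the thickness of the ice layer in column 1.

1.5 km

Take the compensation level at the base of the deeper column (depth z_c below the surface of column 1) and equate Σ ρ_i t_i down to z_c; mantle fills any gap and the z_c terms cancel.
Column 1: x×0.918 + 33.99×2.84 + (z_c − 33.99 − x)×3.33
Column 2: 1.317×0 + 26.94×2.74 + (z_c − 1.317 − 26.94)×3.33
The z_c×3.33 term appears on both sides and cancels. Collect the known terms of each column as K = Σ(ρt)_known − 3.33 × (depth of known layers): K_1 = 96.5316 − 3.33×33.99 = −16.6551; K_2 = 73.8156 − 3.33×(1.317 + 26.94) = −20.28021.
Balance: K_1 − x×(3.33 − 0.918) = K_2, so x = (K_1 − K_2)/(3.33 − 0.918) = 3.62511/2.412 = 1.5 km.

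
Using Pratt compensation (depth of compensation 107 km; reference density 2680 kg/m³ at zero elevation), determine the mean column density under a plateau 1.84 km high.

2630 kg/m³

Pratt balance: ρ_ref D = ρ (D + h).
ρ = ρ_ref D/(D + h) = 2680 × 107 km/(107 km + 1.84 km) = 2630 kg/m³.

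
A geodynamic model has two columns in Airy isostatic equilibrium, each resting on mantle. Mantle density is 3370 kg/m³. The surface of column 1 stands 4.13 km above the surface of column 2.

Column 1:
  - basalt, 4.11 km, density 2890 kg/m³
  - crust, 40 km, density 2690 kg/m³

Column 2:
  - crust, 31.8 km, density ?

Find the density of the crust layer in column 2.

Take the compensation level at the base of the deeper column (depth z_c below the surface of column 1) and equate Σ ρ_i t_i down to z_c; mantle fills any gap and the z_c terms cancel.
Column 1: 4.11×2890 + 40×2690 + (z_c − 44.11)×3370
Column 2: 4.13×0 + 31.8×ρ + (z_c − 4.13 − 31.8)×3370
The z_c×3370 term appears on both sides and cancels. Collect the known terms of each column as K = Σ(ρt)_known − 3370 × (depth of known layers): K_1 = 119477.9 − 3370×44.11 = −29172.8; K_2 = 0 − 3370×(4.13 + 31.8) = −121084.1.
Balance: K_1 = K_2 + 31.8×ρ, so ρ = (K_1 − K_2)/31.8 = 91911.3/31.8 = 2890 kg/m³.

2890 kg/m³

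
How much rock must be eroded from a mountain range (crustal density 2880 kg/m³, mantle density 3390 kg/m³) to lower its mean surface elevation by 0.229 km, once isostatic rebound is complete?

1.52 km

Net drop Δ = e − u = e − e ρ_c/ρ_m = e (ρ_m − ρ_c)/ρ_m.
e = Δ ρ_m/(ρ_m − ρ_c) = 0.229 km × 3390/510 = 1.52 km.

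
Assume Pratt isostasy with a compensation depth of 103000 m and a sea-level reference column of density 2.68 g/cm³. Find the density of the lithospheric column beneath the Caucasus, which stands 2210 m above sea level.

2.62 g/cm³

Pratt balance: ρ_ref D = ρ (D + h).
ρ = ρ_ref D/(D + h) = 2.68 × 103000 m/(103000 m + 2210 m) = 2.62 g/cm³.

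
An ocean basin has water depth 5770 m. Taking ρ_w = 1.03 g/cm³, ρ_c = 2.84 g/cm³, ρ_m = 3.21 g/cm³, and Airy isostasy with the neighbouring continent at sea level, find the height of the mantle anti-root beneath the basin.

28200 m

By Archimedes' principle applied to the lithosphere: replacing crust with seawater at the top is compensated by replacing crust with mantle at the base: d (ρ_c − ρ_w) = a (ρ_m − ρ_c).
a = d (ρ_c − ρ_w)/(ρ_m − ρ_c) = 5770 m × 1.81/0.37 = 28200 m.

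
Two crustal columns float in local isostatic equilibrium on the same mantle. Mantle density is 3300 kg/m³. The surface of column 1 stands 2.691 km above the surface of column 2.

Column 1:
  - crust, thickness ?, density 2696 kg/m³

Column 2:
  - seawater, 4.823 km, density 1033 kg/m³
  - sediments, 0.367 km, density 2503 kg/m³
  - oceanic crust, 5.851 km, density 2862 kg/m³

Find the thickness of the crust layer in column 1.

Take the compensation level at the base of the deeper column (depth z_c below the surface of column 1) and equate Σ ρ_i t_i down to z_c; mantle fills any gap and the z_c terms cancel.
Column 1: x×2696 + (z_c − 0 − x)×3300
Column 2: 2.691×0 + 4.823×1033 + 0.367×2503 + 5.851×2862 + (z_c − 2.691 − 11.041)×3300
The z_c×3300 term appears on both sides and cancels. Collect the known terms of each column as K = Σ(ρt)_known − 3300 × (depth of known layers): K_1 = 0 − 3300×0 = 0; K_2 = 22646.322 − 3300×(2.691 + 11.041) = −22669.278.
Balance: K_1 − x×(3300 − 2696) = K_2, so x = (K_1 − K_2)/(3300 − 2696) = 22669.3/604 = 37.5 km.

37.5 km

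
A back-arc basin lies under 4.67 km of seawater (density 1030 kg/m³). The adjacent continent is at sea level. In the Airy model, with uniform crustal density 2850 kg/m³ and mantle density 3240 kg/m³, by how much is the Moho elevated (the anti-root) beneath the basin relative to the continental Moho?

21.8 km

By Archimedes' principle applied to the lithosphere: replacing crust with seawater at the top is compensated by replacing crust with mantle at the base: d (ρ_c − ρ_w) = a (ρ_m − ρ_c).
a = d (ρ_c − ρ_w)/(ρ_m − ρ_c) = 4.67 km × 1820/390 = 21.8 km.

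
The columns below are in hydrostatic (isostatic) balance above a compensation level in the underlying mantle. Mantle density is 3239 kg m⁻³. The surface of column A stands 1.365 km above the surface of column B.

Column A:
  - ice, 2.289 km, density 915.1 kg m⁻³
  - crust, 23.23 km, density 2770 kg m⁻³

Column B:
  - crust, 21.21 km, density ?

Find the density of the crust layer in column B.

2680 kg m⁻³

Take the compensation level at the base of the deeper column (depth z_c below the surface of column A) and equate Σ ρ_i t_i down to z_c; mantle fills any gap and the z_c terms cancel.
Column A: 2.289×915.1 + 23.23×2770 + (z_c − 25.519)×3239
Column B: 1.365×0 + 21.21×ρ + (z_c − 1.365 − 21.21)×3239
The z_c×3239 term appears on both sides and cancels. Collect the known terms of each column as K = Σ(ρt)_known − 3239 × (depth of known layers): K_A = 66441.7639 − 3239×25.519 = −16214.2771; K_B = 0 − 3239×(1.365 + 21.21) = −73120.425.
Balance: K_A = K_B + 21.21×ρ, so ρ = (K_A − K_B)/21.21 = 56906.1/21.21 = 2680 kg m⁻³.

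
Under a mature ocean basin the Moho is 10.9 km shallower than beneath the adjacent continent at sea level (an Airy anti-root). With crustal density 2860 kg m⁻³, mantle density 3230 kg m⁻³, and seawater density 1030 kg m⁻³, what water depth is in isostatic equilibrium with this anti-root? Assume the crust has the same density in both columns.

Replacing a thickness d of crust by seawater at the top must be balanced by replacing crust with mantle at the base: d (ρ_c − ρ_w) = a (ρ_m − ρ_c).
d = a (ρ_m − ρ_c)/(ρ_c − ρ_w) = 10.9 km × 370/1830 = 2.2 km.

2.2 km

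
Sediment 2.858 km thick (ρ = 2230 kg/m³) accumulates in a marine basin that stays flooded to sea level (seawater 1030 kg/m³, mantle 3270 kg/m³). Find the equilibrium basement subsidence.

1.53 km

Submarine loading: the sediment displaces seawater, and the subsidence is in turn flooded, so s (ρ_m − ρ_w) = t (ρ_sed − ρ_w).
s = 2.858 km × (2230 − 1030) / (3270 − 1030) = 1.53 km.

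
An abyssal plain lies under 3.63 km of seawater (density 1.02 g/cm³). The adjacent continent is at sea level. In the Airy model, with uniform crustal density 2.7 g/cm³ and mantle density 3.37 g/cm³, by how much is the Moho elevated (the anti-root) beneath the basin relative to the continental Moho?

By Archimedes' principle applied to the lithosphere: replacing crust with seawater at the top is compensated by replacing crust with mantle at the base: d (ρ_c − ρ_w) = a (ρ_m − ρ_c).
a = d (ρ_c − ρ_w)/(ρ_m − ρ_c) = 3.63 km × 1.68/0.67 = 9.1 km.

9.1 km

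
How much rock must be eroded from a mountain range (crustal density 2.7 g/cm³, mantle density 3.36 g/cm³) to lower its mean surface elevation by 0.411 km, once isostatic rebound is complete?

Net drop Δ = e − u = e − e ρ_c/ρ_m = e (ρ_m − ρ_c)/ρ_m.
e = Δ ρ_m/(ρ_m − ρ_c) = 0.411 km × 3.36/0.66 = 2.09 km.

2.09 km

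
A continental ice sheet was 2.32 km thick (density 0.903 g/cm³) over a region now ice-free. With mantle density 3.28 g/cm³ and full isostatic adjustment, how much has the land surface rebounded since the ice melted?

0.639 km

Removing the load lets mantle flow back in; uplift u satisfies ρ_ice t = ρ_m u.
u = t ρ_ice/ρ_m = 2.32 km × 0.903/3.28 = 0.639 km.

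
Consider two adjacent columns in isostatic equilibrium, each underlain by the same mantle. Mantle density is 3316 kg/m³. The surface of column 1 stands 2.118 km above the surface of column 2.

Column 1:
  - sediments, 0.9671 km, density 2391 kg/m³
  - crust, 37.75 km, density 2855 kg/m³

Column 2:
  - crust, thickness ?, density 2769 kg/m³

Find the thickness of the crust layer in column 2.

Take the compensation level at the base of the deeper column (depth z_c below the surface of column 1) and equate Σ ρ_i t_i down to z_c; mantle fills any gap and the z_c terms cancel.
Column 1: 0.9671×2391 + 37.75×2855 + (z_c − 38.7171)×3316
Column 2: 2.118×0 + x×2769 + (z_c − 2.118 − 0 − x)×3316
The z_c×3316 term appears on both sides and cancels. Collect the known terms of each column as K = Σ(ρt)_known − 3316 × (depth of known layers): K_1 = 110088.586 − 3316×38.7171 = −18297.3175; K_2 = 0 − 3316×(2.118 + 0) = −7023.288.
Balance: K_1 = K_2 − x×(3316 − 2769), so x = (K_2 − K_1)/(3316 − 2769) = 11274/547 = 20.6 km.

20.6 km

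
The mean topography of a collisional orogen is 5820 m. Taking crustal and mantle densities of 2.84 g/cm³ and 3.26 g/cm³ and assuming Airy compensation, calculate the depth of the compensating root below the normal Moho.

39400 m

Isostatic balance requires: the weight of the topography is balanced by the buoyancy of the root, ρ_c h = (ρ_m − ρ_c) r.
r = h · ρ_c / (ρ_m − ρ_c) = 5820 m × 2.84 / (3.26 − 2.84) = 39400 m.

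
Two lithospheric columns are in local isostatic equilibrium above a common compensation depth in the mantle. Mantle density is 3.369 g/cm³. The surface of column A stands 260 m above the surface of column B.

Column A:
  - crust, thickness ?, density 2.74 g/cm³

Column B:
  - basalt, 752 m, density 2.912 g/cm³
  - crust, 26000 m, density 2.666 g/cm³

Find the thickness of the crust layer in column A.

Take the compensation level at the base of the deeper column (depth z_c below the surface of column A) and equate Σ ρ_i t_i down to z_c; mantle fills any gap and the z_c terms cancel.
Column A: x×2.74 + (z_c − 0 − x)×3.369
Column B: 260×0 + 752×2.912 + 26000×2.666 + (z_c − 260 − 26752)×3.369
The z_c×3.369 term appears on both sides and cancels. Collect the known terms of each column as K = Σ(ρt)_known − 3.369 × (depth of known layers): K_A = 0 − 3.369×0 = 0; K_B = 71505.824 − 3.369×(260 + 26752) = −19497.604.
Balance: K_A − x×(3.369 − 2.74) = K_B, so x = (K_A − K_B)/(3.369 − 2.74) = 19497.6/0.629 = 31000 m.

31000 m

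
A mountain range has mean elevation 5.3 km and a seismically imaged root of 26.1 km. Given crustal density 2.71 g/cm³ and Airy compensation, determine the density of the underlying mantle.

Airy balance: ρ_c h = (ρ_m − ρ_c) r → ρ_m = ρ_c (1 + h/r).
ρ_m = 2.71 × (1 + 5.3 km/26.1 km) = 3.26 g/cm³.

3.26 g/cm³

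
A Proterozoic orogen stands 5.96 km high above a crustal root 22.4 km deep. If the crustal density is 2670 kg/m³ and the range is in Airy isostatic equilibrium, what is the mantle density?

3380 kg/m³

Airy balance: ρ_c h = (ρ_m − ρ_c) r → ρ_m = ρ_c (1 + h/r).
ρ_m = 2670 × (1 + 5.96 km/22.4 km) = 3380 kg/m³.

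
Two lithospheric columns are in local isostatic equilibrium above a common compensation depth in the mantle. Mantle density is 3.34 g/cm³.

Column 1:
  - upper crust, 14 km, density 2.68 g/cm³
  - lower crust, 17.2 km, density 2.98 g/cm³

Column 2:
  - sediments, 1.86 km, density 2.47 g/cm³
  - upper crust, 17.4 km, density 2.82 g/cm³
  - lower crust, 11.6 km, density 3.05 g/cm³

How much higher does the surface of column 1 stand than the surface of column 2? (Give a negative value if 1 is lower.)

For any compensation level in the mantle, the mantle terms cancel and isostasy reduces to e = (Σt_1 − Σt_2) − (Σ(ρt)_1 − Σ(ρt)_2) / ρ_m.
Σt_1 = 31.2 km; Σt_2 = 30.86 km; Σ(ρt)_1 = 88.776; Σ(ρt)_2 = 89.0422 (in km·g/cm³).
e = (31.2 − 30.86) − (88.776 − 89.0422) / 3.34 = 0.42 km.

0.42 km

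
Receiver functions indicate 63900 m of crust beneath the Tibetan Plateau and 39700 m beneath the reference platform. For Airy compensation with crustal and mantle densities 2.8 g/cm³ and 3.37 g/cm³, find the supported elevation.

4090 m

Excess crust Δ = 63900 m − 39700 m = 24200 m, split between elevation h and root r with h + r = Δ.
Airy balance ρ_c h = (ρ_m − ρ_c) r gives r = h ρ_c/(ρ_m − ρ_c), so h (1 + ρ_c/(ρ_m − ρ_c)) = Δ, i.e. h = Δ (ρ_m − ρ_c)/ρ_m.
h = 24200 m × 0.57/3.37 = 4090 m.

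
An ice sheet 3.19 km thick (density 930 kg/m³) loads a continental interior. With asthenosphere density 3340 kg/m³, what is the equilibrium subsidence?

In Airy isostatic equilibrium: the ice load ρ_ice t is balanced by mantle displaced below, ρ_m s.
s = t ρ_ice / ρ_m = 3.19 km × 930/3340 = 0.888 km.

0.888 km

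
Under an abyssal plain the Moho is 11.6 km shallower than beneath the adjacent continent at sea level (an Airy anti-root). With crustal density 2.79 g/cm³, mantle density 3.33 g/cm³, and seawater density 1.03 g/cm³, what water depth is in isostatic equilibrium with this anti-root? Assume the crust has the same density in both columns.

3.56 km

Replacing a thickness d of crust by seawater at the top must be balanced by replacing crust with mantle at the base: d (ρ_c − ρ_w) = a (ρ_m − ρ_c).
d = a (ρ_m − ρ_c)/(ρ_c − ρ_w) = 11.6 km × 0.54/1.76 = 3.56 km.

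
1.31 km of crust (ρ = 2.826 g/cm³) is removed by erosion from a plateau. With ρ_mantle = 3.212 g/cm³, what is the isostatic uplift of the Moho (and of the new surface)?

1.15 km

Unloading: uplift u = e ρ_c/ρ_m = 1.31 km × 2.826/3.212 = 1.15 km.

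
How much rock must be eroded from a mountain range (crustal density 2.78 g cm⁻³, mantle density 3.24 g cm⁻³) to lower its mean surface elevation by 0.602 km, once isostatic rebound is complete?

4.24 km

Net drop Δ = e − u = e − e ρ_c/ρ_m = e (ρ_m − ρ_c)/ρ_m.
e = Δ ρ_m/(ρ_m − ρ_c) = 0.602 km × 3.24/0.46 = 4.24 km.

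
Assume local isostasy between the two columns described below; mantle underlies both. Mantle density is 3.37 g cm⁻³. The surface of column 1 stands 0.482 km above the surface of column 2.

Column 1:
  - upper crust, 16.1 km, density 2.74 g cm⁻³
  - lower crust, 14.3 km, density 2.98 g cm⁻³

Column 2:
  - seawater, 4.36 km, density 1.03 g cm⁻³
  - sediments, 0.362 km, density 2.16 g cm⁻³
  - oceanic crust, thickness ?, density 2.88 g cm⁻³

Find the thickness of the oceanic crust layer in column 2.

7.05 km

Take the compensation level at the base of the deeper column (depth z_c below the surface of column 1) and equate Σ ρ_i t_i down to z_c; mantle fills any gap and the z_c terms cancel.
Column 1: 16.1×2.74 + 14.3×2.98 + (z_c − 30.4)×3.37
Column 2: 0.482×0 + 4.36×1.03 + 0.362×2.16 + x×2.88 + (z_c − 0.482 − 4.722 − x)×3.37
The z_c×3.37 term appears on both sides and cancels. Collect the known terms of each column as K = Σ(ρt)_known − 3.37 × (depth of known layers): K_1 = 86.728 − 3.37×30.4 = −15.72; K_2 = 5.27272 − 3.37×(0.482 + 4.722) = −12.26476.
Balance: K_1 = K_2 − x×(3.37 − 2.88), so x = (K_2 − K_1)/(3.37 − 2.88) = 3.45524/0.49 = 7.05 km.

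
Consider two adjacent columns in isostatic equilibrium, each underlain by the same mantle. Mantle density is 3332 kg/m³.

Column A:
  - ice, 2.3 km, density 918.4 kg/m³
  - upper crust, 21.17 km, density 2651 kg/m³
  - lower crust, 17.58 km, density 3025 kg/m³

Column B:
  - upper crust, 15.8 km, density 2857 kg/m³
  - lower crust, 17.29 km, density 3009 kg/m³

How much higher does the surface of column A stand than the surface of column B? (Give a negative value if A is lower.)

For any compensation level in the mantle, the mantle terms cancel and isostasy reduces to e = (Σt_A − Σt_B) − (Σ(ρt)_A − Σ(ρt)_B) / ρ_m.
Σt_A = 41.05 km; Σt_B = 33.09 km; Σ(ρt)_A = 111413.49; Σ(ρt)_B = 97166.21 (in km·kg/m³).
e = (41.05 − 33.09) − (111413.49 − 97166.21) / 3332 = 3.68 km.

3.68 km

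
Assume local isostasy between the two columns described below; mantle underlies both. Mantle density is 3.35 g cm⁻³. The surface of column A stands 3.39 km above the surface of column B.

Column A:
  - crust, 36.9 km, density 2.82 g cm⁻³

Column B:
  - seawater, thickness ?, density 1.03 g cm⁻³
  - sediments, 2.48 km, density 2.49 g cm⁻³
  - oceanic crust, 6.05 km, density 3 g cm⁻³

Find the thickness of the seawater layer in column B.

1.7 km

Take the compensation level at the base of the deeper column (depth z_c below the surface of column A) and equate Σ ρ_i t_i down to z_c; mantle fills any gap and the z_c terms cancel.
Column A: 36.9×2.82 + (z_c − 36.9)×3.35
Column B: 3.39×0 + x×1.03 + 2.48×2.49 + 6.05×3 + (z_c − 3.39 − 8.53 − x)×3.35
The z_c×3.35 term appears on both sides and cancels. Collect the known terms of each column as K = Σ(ρt)_known − 3.35 × (depth of known layers): K_A = 104.058 − 3.35×36.9 = −19.557; K_B = 24.3252 − 3.35×(3.39 + 8.53) = −15.6068.
Balance: K_A = K_B − x×(3.35 − 1.03), so x = (K_B − K_A)/(3.35 − 1.03) = 3.9502/2.32 = 1.7 km.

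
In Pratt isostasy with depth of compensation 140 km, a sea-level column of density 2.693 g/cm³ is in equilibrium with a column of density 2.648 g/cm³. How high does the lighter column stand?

2.38 km

ρ_ref D = ρ (D + h) → h = D (ρ_ref − ρ)/ρ.
h = 140 km × (2.693 − 2.648)/2.648 = 2.38 km.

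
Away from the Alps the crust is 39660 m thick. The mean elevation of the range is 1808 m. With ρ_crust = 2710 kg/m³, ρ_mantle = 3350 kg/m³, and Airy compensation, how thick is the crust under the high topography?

Root depth r = h ρ_c / (ρ_m − ρ_c) = 1808 m × 2710 / 640 = 7656 m.
Total thickness = T + h + r = 39660 m + 1808 m + 7656 m = 49100 m.

49100 m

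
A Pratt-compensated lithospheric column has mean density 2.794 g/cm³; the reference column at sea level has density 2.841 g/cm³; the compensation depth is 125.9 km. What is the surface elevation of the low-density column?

2.12 km

ρ_ref D = ρ (D + h) → h = D (ρ_ref − ρ)/ρ.
h = 125.9 km × (2.841 − 2.794)/2.794 = 2.12 km.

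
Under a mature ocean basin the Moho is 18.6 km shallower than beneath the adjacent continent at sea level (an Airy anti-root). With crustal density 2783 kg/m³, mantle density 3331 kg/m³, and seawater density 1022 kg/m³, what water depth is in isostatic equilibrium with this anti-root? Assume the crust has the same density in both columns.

5.79 km

Replacing a thickness d of crust by seawater at the top must be balanced by replacing crust with mantle at the base: d (ρ_c − ρ_w) = a (ρ_m − ρ_c).
d = a (ρ_m − ρ_c)/(ρ_c − ρ_w) = 18.6 km × 548/1761 = 5.79 km.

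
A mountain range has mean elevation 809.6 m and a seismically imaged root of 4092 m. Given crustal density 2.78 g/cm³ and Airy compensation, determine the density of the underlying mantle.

Airy balance: ρ_c h = (ρ_m − ρ_c) r → ρ_m = ρ_c (1 + h/r).
ρ_m = 2.78 × (1 + 809.6 m/4092 m) = 3.33 g/cm³.

3.33 g/cm³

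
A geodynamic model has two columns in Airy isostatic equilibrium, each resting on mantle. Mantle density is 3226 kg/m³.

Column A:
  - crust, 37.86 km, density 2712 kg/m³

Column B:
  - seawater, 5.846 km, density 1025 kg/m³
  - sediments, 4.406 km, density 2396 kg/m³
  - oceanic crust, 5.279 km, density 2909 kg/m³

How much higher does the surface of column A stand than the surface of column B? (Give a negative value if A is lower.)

For any compensation level in the mantle, the mantle terms cancel and isostasy reduces to e = (Σt_A − Σt_B) − (Σ(ρt)_A − Σ(ρt)_B) / ρ_m.
Σt_A = 37.86 km; Σt_B = 15.531 km; Σ(ρt)_A = 102676.32; Σ(ρt)_B = 31905.537 (in km·kg/m³).
e = (37.86 − 15.531) − (102676.32 − 31905.537) / 3226 = 0.391 km.

0.391 km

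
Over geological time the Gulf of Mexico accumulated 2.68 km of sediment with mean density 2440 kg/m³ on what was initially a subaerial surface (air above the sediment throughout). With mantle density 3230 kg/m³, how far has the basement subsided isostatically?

2.02 km

Subaerial load: s = t ρ_sed / ρ_m = 2.68 km × 2440/3230 = 2.02 km.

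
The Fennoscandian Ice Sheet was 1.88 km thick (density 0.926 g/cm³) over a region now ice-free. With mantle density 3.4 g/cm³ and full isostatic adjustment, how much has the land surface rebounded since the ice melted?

0.512 km

Removing the load lets mantle flow back in; uplift u satisfies ρ_ice t = ρ_m u.
u = t ρ_ice/ρ_m = 1.88 km × 0.926/3.4 = 0.512 km.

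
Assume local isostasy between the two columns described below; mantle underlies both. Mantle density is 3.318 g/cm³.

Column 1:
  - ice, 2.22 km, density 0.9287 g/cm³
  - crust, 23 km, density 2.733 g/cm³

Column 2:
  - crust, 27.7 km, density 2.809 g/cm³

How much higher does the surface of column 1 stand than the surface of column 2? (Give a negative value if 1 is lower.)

1.4 km

For any compensation level in the mantle, the mantle terms cancel and isostasy reduces to e = (Σt_1 − Σt_2) − (Σ(ρt)_1 − Σ(ρt)_2) / ρ_m.
Σt_1 = 25.22 km; Σt_2 = 27.7 km; Σ(ρt)_1 = 64.920714; Σ(ρt)_2 = 77.8093 (in km·g/cm³).
e = (25.22 − 27.7) − (64.920714 − 77.8093) / 3.318 = 1.4 km.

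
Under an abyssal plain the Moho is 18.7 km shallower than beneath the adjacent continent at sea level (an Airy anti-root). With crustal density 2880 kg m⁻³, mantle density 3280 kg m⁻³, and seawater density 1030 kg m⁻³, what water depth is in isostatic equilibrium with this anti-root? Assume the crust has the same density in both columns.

4.04 km

Replacing a thickness d of crust by seawater at the top must be balanced by replacing crust with mantle at the base: d (ρ_c − ρ_w) = a (ρ_m − ρ_c).
d = a (ρ_m − ρ_c)/(ρ_c − ρ_w) = 18.7 km × 400/1850 = 4.04 km.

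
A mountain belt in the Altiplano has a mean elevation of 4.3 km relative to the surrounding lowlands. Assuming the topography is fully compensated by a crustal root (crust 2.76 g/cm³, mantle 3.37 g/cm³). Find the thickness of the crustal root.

Balancing pressure at the compensation depth: the weight of the topography is balanced by the buoyancy of the root, ρ_c h = (ρ_m − ρ_c) r.
r = h · ρ_c / (ρ_m − ρ_c) = 4.3 km × 2.76 / (3.37 − 2.76) = 19.5 km.

19.5 km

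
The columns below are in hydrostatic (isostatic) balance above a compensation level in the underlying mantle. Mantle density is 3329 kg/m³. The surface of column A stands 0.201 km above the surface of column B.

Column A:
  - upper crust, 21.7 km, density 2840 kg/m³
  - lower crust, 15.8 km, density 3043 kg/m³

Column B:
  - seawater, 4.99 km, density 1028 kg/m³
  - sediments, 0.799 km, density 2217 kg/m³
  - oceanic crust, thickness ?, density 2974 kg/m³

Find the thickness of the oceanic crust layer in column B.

Take the compensation level at the base of the deeper column (depth z_c below the surface of column A) and equate Σ ρ_i t_i down to z_c; mantle fills any gap and the z_c terms cancel.
Column A: 21.7×2840 + 15.8×3043 + (z_c − 37.5)×3329
Column B: 0.201×0 + 4.99×1028 + 0.799×2217 + x×2974 + (z_c − 0.201 − 5.789 − x)×3329
The z_c×3329 term appears on both sides and cancels. Collect the known terms of each column as K = Σ(ρt)_known − 3329 × (depth of known layers): K_A = 109707.4 − 3329×37.5 = −15130.1; K_B = 6901.103 − 3329×(0.201 + 5.789) = −13039.607.
Balance: K_A = K_B − x×(3329 − 2974), so x = (K_B − K_A)/(3329 − 2974) = 2090.49/355 = 5.89 km.

5.89 km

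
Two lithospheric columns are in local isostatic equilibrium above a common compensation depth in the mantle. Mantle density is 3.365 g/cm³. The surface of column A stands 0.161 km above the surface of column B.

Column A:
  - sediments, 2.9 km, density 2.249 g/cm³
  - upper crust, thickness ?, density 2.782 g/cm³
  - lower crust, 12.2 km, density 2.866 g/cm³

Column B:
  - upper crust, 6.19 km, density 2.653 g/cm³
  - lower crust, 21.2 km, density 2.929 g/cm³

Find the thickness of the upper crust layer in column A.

8.35 km

Take the compensation level at the base of the deeper column (depth z_c below the surface of column A) and equate Σ ρ_i t_i down to z_c; mantle fills any gap and the z_c terms cancel.
Column A: 2.9×2.249 + x×2.782 + 12.2×2.866 + (z_c − 15.1 − x)×3.365
Column B: 0.161×0 + 6.19×2.653 + 21.2×2.929 + (z_c − 0.161 − 27.39)×3.365
The z_c×3.365 term appears on both sides and cancels. Collect the known terms of each column as K = Σ(ρt)_known − 3.365 × (depth of known layers): K_A = 41.4873 − 3.365×15.1 = −9.3242; K_B = 78.51687 − 3.365×(0.161 + 27.39) = −14.192245.
Balance: K_A − x×(3.365 − 2.782) = K_B, so x = (K_A − K_B)/(3.365 − 2.782) = 4.86804/0.583 = 8.35 km.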